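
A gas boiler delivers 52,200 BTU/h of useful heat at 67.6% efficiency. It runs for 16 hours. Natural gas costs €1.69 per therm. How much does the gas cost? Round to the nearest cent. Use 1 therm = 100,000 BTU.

€20.88

Heat delivered = 52,200 BTU/h × 16 h = 835,200 BTU
Gas input = 835,200 / 0.676 = 1,235,503 BTU
= 1,235,503 / 100,000 = 12.36 therm
Cost = 12.36 × €1.69/therm = €20.88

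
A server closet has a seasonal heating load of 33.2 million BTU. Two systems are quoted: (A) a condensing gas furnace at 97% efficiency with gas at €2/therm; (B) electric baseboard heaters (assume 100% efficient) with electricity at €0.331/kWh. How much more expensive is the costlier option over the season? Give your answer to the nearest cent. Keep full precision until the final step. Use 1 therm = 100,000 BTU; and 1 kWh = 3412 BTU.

€2536.21

Heat load = 33.2 × 10⁶ BTU = 33,200,000 BTU
Gas: input = 33,200,000 / 0.97 = 34,226,804 BTU = 342.3 therm → 342.3 × €2 = €684.54
Electric: 33,200,000 BTU / 3412 = 9,730 kWh → × €0.331 = €3,220.75
Difference = |€684.54 − €3,220.75| = €2,536.21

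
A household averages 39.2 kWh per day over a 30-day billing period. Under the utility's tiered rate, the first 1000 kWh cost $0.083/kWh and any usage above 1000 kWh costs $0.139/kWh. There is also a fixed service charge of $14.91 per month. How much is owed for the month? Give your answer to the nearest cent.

Usage = 39.2 kWh/day × 30 days = 1176 kWh
First 1000 kWh × $0.083 = $83.00
Remaining 176 kWh × $0.139 = $24.46
Energy charge = $107.46; + service $14.91 = $122.37

$122.37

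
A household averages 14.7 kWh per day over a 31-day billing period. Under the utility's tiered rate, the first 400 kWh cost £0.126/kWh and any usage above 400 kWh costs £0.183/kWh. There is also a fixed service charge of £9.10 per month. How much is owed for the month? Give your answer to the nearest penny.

£69.69

Usage = 14.7 kWh/day × 31 days = 455.7 kWh
First 400 kWh × £0.126 = £50.40
Remaining 55.7 kWh × £0.183 = £10.19
Energy charge = £60.59; + service £9.10 = £69.69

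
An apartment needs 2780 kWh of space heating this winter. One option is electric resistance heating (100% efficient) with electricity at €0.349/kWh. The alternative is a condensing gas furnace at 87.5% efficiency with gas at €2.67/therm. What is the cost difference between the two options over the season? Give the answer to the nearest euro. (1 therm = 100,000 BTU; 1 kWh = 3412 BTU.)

Heat load = 2780 kWh × 3412 = 9,485,360 BTU
Gas: input = 9,485,360 / 0.875 = 10,840,411 BTU = 108.4 therm → 108.4 × €2.67 = €289.44
Electric: 9,485,360 BTU / 3412 = 2,780 kWh → × €0.349 = €970.22
Difference = |€289.44 − €970.22| = €680.78 ≈ €681

€681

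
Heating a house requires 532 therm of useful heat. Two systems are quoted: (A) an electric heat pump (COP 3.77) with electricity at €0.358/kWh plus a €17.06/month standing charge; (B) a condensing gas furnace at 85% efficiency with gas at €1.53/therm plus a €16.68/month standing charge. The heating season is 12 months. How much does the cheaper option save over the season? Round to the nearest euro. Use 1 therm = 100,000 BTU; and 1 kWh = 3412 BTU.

Heat load = 532 therm × 100,000 = 53,200,000 BTU
Gas: input = 53,200,000 / 0.850 = 62,588,235 BTU = 625.9 therm → 625.9 × €1.53 = €957.60; + 12 × €16.68 standing = €1,157.76
Heat pump: 53,200,000 BTU / 3412 = 15,590 kWh heat; / 3.77 = 4,136 kWh in → × €0.358 = €1,480.62; + 12 × €17.06 standing = €1,685.34
Difference = |€1,157.76 − €1,685.34| = €527.58 ≈ €528

€528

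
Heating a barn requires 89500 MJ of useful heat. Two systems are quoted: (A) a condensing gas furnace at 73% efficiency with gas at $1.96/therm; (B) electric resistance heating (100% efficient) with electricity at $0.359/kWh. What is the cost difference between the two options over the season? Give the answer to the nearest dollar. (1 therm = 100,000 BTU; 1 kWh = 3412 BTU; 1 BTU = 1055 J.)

Heat load = 89500 MJ = 89,500,000,000 J / 1055 = 84,834,123 BTU
Gas: input = 84,834,123 / 0.73 = 116,211,128 BTU = 1,162 therm → 1,162 × $1.96 = $2,277.74
Electric: 84,834,123 BTU / 3412 = 24,860 kWh → × $0.359 = $8,925.98
Difference = |$2,277.74 − $8,925.98| = $6,648.24 ≈ $6648

$6648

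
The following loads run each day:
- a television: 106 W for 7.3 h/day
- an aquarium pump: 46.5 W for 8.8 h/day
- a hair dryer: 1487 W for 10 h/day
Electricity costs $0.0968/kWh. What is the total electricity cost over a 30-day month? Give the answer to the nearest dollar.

television: 106 W × 7.3 h × 30 d = 23,214 Wh = 23.21 kWh
aquarium pump: 46.5 W × 8.8 h × 30 d = 12,276 Wh = 12.28 kWh
hair dryer: 1487 W × 10 h × 30 d = 446,100 Wh = 446.1 kWh
Total energy = 23.21 + 12.28 + 446.1 = 481.6 kWh
Cost = 481.6 kWh × $0.0968 = $46.62 ≈ $47

$47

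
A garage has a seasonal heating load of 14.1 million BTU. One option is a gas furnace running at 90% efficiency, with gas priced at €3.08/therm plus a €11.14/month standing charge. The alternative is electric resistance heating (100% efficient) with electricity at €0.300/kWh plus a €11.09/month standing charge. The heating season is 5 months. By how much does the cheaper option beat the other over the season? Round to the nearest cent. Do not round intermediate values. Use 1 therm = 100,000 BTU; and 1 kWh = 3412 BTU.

€756.96

Heat load = 14.1 × 10⁶ BTU = 14,100,000 BTU
Gas: input = 14,100,000 / 0.90 = 15,666,667 BTU = 156.7 therm → 156.7 × €3.08 = €482.53; + 5 × €11.14 standing = €538.23
Electric: 14,100,000 BTU / 3412 = 4,132 kWh → × €0.300 = €1,239.74; + 5 × €11.09 standing = €1,295.19
Difference = |€538.23 − €1,295.19| = €756.96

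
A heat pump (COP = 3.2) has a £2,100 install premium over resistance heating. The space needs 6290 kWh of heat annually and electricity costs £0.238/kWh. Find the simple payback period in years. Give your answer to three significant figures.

Resistance: 6290 kWh × £0.238 = £1,497.02/yr
Heat pump: 6290 / 3.2 = 1966 kWh in → × £0.238 = £467.82/yr
Annual savings = £1,029.20
Payback = £2,100 / £1,029.20 = 2.04 years

2.04 years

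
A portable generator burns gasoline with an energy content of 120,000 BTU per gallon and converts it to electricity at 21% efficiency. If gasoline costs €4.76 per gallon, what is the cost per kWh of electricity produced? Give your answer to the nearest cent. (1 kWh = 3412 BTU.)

€0.64

Electrical output per gallon = 120,000 BTU × 0.21 / 3412 BTU/kWh = 7.386 kWh
Cost per kWh = €4.76 / 7.386 kWh = €0.644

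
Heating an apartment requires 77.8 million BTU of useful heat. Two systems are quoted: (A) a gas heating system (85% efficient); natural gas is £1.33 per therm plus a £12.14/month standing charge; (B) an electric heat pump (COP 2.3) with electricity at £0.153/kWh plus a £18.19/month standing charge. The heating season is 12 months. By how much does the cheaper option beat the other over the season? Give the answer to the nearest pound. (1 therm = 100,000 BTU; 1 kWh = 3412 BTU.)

£372

Heat load = 77.8 × 10⁶ BTU = 77,800,000 BTU
Gas: input = 77,800,000 / 0.85 = 91,529,412 BTU = 915.3 therm → 915.3 × £1.33 = £1,217.34; + 12 × £12.14 standing = £1,363.02
Heat pump: 77,800,000 BTU / 3412 = 22,800 kWh heat; / 2.3 = 9,914 kWh in → × £0.153 = £1,516.82; + 12 × £18.19 standing = £1,735.10
Difference = |£1,363.02 − £1,735.10| = £372.08 ≈ £372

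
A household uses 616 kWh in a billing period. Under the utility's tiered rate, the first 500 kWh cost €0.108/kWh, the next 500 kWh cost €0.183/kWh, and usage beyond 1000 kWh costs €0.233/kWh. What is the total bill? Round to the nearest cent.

First 500 kWh × €0.108 = €54.00
Next 116 kWh × €0.183 = €21.23
Remaining tier: 0 kWh (not reached)
Total = €75.23

€75.23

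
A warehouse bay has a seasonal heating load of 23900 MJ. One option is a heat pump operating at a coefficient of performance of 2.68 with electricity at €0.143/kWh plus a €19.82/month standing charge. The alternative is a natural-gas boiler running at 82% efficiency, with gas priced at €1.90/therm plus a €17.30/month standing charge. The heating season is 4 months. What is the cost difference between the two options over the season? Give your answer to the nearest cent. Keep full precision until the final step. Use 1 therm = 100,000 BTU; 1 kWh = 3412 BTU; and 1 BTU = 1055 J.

Heat load = 23900 MJ = 23,900,000,000 J / 1055 = 22,654,028 BTU
Gas: input = 22,654,028 / 0.82 = 27,626,864 BTU = 276.3 therm → 276.3 × €1.90 = €524.91; + 4 × €17.30 standing = €594.11
Heat pump: 22,654,028 BTU / 3412 = 6,640 kWh heat; / 2.68 = 2,477 kWh in → × €0.143 = €354.27; + 4 × €19.82 standing = €433.55
Difference = |€594.11 − €433.55| = €160.56

€160.56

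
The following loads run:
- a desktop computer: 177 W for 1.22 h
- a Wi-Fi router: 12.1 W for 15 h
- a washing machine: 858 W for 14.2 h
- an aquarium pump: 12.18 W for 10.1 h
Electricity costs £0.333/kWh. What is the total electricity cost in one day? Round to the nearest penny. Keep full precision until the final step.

desktop computer: 177 W × 1.22 h = 216 Wh = 0.2159 kWh
Wi-Fi router: 12.1 W × 15 h = 182 Wh = 0.1815 kWh
washing machine: 858 W × 14.2 h = 12,184 Wh = 12.18 kWh
aquarium pump: 12.18 W × 10.1 h = 123 Wh = 0.123 kWh
Total energy = 0.2159 + 0.1815 + 12.18 + 0.123 = 12.7 kWh
Cost = 12.7 kWh × £0.333 = £4.23

£4.23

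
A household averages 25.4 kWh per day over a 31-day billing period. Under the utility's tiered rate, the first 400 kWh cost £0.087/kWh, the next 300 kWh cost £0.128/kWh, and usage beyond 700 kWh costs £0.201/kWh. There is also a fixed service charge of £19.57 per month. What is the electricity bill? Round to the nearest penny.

Usage = 25.4 kWh/day × 31 days = 787.4 kWh
First 400 kWh × £0.087 = £34.80
Next 300 kWh × £0.128 = £38.40
Remaining 87.4 kWh × £0.201 = £17.57
Energy charge = £90.77; + service £19.57 = £110.34

£110.34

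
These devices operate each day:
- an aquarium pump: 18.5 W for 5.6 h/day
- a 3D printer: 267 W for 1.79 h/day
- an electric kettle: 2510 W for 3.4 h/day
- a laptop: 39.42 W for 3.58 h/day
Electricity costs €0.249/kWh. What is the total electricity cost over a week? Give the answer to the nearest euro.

€16

aquarium pump: 18.5 W × 5.6 h × 7 d = 725 Wh = 0.7252 kWh
3D printer: 267 W × 1.79 h × 7 d = 3,346 Wh = 3.346 kWh
electric kettle: 2510 W × 3.4 h × 7 d = 59,738 Wh = 59.74 kWh
laptop: 39.42 W × 3.58 h × 7 d = 988 Wh = 0.9879 kWh
Total energy = 0.7252 + 3.346 + 59.74 + 0.9879 = 64.8 kWh
Cost = 64.8 kWh × €0.249 = €16.13 ≈ €16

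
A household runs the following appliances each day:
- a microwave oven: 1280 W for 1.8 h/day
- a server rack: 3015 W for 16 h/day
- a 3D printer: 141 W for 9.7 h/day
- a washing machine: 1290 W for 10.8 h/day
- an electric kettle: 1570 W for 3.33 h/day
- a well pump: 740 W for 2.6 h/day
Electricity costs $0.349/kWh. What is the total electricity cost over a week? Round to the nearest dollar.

$178

microwave oven: 1280 W × 1.8 h × 7 d = 16,128 Wh = 16.13 kWh
server rack: 3015 W × 16 h × 7 d = 337,680 Wh = 337.7 kWh
3D printer: 141 W × 9.7 h × 7 d = 9,574 Wh = 9.574 kWh
washing machine: 1290 W × 10.8 h × 7 d = 97,524 Wh = 97.52 kWh
electric kettle: 1570 W × 3.33 h × 7 d = 36,597 Wh = 36.6 kWh
well pump: 740 W × 2.6 h × 7 d = 13,468 Wh = 13.47 kWh
Total energy = 16.13 + 337.7 + 9.574 + 97.52 + 36.6 + 13.47 = 511 kWh
Cost = 511 kWh × $0.349 = $178.33 ≈ $178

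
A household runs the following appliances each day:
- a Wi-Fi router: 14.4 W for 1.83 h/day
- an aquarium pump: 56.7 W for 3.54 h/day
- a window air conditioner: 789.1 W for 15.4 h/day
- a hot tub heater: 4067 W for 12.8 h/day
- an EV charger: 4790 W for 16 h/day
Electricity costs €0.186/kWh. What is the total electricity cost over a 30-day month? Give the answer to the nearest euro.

€787

Wi-Fi router: 14.4 W × 1.83 h × 30 d = 791 Wh = 0.7906 kWh
aquarium pump: 56.7 W × 3.54 h × 30 d = 6,022 Wh = 6.022 kWh
window air conditioner: 789.1 W × 15.4 h × 30 d = 364,564 Wh = 364.6 kWh
hot tub heater: 4067 W × 12.8 h × 30 d = 1,561,728 Wh = 1,562 kWh
EV charger: 4790 W × 16 h × 30 d = 2,299,200 Wh = 2,299 kWh
Total energy = 0.7906 + 6.022 + 364.6 + 1,562 + 2,299 = 4,232 kWh
Cost = 4,232 kWh × €0.186 = €787.21 ≈ €787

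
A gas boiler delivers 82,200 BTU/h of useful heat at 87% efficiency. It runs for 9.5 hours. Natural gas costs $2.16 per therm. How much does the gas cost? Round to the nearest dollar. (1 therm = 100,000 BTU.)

$19

Heat delivered = 82,200 BTU/h × 9.5 h = 780,900 BTU
Gas input = 780,900 / 0.87 = 897,586 BTU
= 897,586 / 100,000 = 8.976 therm
Cost = 8.976 × $2.16/therm = $19.39 ≈ $19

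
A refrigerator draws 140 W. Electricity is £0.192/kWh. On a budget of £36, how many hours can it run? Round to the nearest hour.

Energy budget = £36 / £0.192 per kWh = 187.5 kWh = 187,500 Wh
Runtime = 187,500 Wh / 140 W = 1,339 h

1339 h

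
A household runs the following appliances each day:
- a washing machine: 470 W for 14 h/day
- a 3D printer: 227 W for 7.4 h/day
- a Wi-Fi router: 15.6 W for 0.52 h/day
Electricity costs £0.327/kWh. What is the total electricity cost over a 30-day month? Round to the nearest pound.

washing machine: 470 W × 14 h × 30 d = 197,400 Wh = 197.4 kWh
3D printer: 227 W × 7.4 h × 30 d = 50,394 Wh = 50.39 kWh
Wi-Fi router: 15.6 W × 0.52 h × 30 d = 243 Wh = 0.2434 kWh
Total energy = 197.4 + 50.39 + 0.2434 = 248 kWh
Cost = 248 kWh × £0.327 = £81.11 ≈ £81

£81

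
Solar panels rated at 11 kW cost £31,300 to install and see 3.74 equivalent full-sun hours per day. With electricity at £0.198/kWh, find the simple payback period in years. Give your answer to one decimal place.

10.5 years

Daily generation = 11 kW × 3.74 h = 41.14 kWh
Annual generation = 41.14 × 365 = 15016 kWh
Annual savings = 15016 × £0.198 = £2,973.19
Payback = £31,300 / £2,973.19 = 10.5 years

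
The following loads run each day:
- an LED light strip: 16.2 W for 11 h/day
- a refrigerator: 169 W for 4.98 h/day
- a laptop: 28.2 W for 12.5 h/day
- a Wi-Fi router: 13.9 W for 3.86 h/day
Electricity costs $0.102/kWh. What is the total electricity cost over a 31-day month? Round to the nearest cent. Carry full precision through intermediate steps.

LED light strip: 16.2 W × 11 h × 31 d = 5,524 Wh = 5.524 kWh
refrigerator: 169 W × 4.98 h × 31 d = 26,090 Wh = 26.09 kWh
laptop: 28.2 W × 12.5 h × 31 d = 10,928 Wh = 10.93 kWh
Wi-Fi router: 13.9 W × 3.86 h × 31 d = 1,663 Wh = 1.663 kWh
Total energy = 5.524 + 26.09 + 10.93 + 1.663 = 44.21 kWh
Cost = 44.21 kWh × $0.102 = $4.51

$4.51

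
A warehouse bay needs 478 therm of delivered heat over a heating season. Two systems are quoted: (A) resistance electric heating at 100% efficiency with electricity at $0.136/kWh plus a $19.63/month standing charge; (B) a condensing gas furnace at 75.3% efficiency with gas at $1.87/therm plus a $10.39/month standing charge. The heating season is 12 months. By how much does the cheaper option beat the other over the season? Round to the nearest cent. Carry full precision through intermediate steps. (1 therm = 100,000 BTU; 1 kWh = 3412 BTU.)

Heat load = 478 therm × 100,000 = 47,800,000 BTU
Gas: input = 47,800,000 / 0.753 = 63,479,416 BTU = 634.8 therm → 634.8 × $1.87 = $1,187.07; + 12 × $10.39 standing = $1,311.75
Electric: 47,800,000 BTU / 3412 = 14,010 kWh → × $0.136 = $1,905.28; + 12 × $19.63 standing = $2,140.84
Difference = |$1,311.75 − $2,140.84| = $829.09

$829.09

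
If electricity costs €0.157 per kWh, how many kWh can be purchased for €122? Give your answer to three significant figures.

€122 / €0.157 per kWh = 777.1 kWh

777 kWh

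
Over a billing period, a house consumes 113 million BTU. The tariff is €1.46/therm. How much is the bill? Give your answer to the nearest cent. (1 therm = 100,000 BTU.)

€1649.80

113 million BTU × (10 therm/million BTU) = 1,130 therm
Cost = 1,130 therm × €1.46/therm = €1,649.80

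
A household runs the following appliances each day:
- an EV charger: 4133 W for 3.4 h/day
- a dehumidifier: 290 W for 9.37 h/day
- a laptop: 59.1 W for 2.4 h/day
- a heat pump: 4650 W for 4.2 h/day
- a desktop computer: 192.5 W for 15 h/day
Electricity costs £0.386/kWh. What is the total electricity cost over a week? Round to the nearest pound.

EV charger: 4133 W × 3.4 h × 7 d = 98,365 Wh = 98.37 kWh
dehumidifier: 290 W × 9.37 h × 7 d = 19,021 Wh = 19.02 kWh
laptop: 59.1 W × 2.4 h × 7 d = 993 Wh = 0.9929 kWh
heat pump: 4650 W × 4.2 h × 7 d = 136,710 Wh = 136.7 kWh
desktop computer: 192.5 W × 15 h × 7 d = 20,212 Wh = 20.21 kWh
Total energy = 98.37 + 19.02 + 0.9929 + 136.7 + 20.21 = 275.3 kWh
Cost = 275.3 kWh × £0.386 = £106.27 ≈ £106

£106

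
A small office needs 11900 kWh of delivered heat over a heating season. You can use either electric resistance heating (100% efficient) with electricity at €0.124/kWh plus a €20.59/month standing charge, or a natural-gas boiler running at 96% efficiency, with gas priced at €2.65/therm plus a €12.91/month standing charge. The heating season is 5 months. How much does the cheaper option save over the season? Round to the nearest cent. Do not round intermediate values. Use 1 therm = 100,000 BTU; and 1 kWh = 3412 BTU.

€393.19

Heat load = 11900 kWh × 3412 = 40,602,800 BTU
Gas: input = 40,602,800 / 0.96 = 42,294,583 BTU = 422.9 therm → 422.9 × €2.65 = €1,120.81; + 5 × €12.91 standing = €1,185.36
Electric: 40,602,800 BTU / 3412 = 11,900 kWh → × €0.124 = €1,475.60; + 5 × €20.59 standing = €1,578.55
Difference = |€1,185.36 − €1,578.55| = €393.19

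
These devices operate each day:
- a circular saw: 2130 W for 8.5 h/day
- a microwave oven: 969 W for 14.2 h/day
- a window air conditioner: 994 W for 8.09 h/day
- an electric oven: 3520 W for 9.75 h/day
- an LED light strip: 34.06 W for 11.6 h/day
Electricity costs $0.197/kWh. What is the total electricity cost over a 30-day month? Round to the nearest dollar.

$441

circular saw: 2130 W × 8.5 h × 30 d = 543,150 Wh = 543.1 kWh
microwave oven: 969 W × 14.2 h × 30 d = 412,794 Wh = 412.8 kWh
window air conditioner: 994 W × 8.09 h × 30 d = 241,244 Wh = 241.2 kWh
electric oven: 3520 W × 9.75 h × 30 d = 1,029,600 Wh = 1,030 kWh
LED light strip: 34.06 W × 11.6 h × 30 d = 11,853 Wh = 11.85 kWh
Total energy = 543.1 + 412.8 + 241.2 + 1,030 + 11.85 = 2,239 kWh
Cost = 2,239 kWh × $0.197 = $441.01 ≈ $441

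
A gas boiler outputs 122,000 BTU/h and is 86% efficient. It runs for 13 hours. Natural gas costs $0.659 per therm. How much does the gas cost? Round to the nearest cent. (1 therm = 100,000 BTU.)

Heat delivered = 122,000 BTU/h × 13 h = 1,586,000 BTU
Gas input = 1,586,000 / 0.860 = 1,844,186 BTU
= 1,844,186 / 100,000 = 18.44 therm
Cost = 18.44 × $0.659/therm = $12.15

$12.15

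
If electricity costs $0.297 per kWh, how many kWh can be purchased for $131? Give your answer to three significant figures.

$131 / $0.297 per kWh = 441.1 kWh

441 kWh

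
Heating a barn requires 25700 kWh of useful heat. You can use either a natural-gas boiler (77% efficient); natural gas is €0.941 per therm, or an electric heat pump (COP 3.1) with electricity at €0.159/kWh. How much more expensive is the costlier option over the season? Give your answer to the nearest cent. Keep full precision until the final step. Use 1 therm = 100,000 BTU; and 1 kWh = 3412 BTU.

Heat load = 25700 kWh × 3412 = 87,688,400 BTU
Gas: input = 87,688,400 / 0.77 = 113,881,039 BTU = 1,139 therm → 1,139 × €0.941 = €1,071.62
Heat pump: 87,688,400 BTU / 3412 = 25,700 kWh heat; / 3.1 = 8,290 kWh in → × €0.159 = €1,318.16
Difference = |€1,071.62 − €1,318.16| = €246.54

€246.54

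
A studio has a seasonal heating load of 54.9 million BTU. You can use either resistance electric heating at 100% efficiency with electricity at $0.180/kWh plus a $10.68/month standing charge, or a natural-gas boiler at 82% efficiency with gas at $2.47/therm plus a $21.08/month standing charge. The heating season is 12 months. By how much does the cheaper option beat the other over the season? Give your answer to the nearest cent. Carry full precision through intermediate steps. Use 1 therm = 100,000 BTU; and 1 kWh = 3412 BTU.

$1117.75

Heat load = 54.9 × 10⁶ BTU = 54,900,000 BTU
Gas: input = 54,900,000 / 0.82 = 66,951,220 BTU = 669.5 therm → 669.5 × $2.47 = $1,653.70; + 12 × $21.08 standing = $1,906.66
Electric: 54,900,000 BTU / 3412 = 16,090 kWh → × $0.180 = $2,896.25; + 12 × $10.68 standing = $3,024.41
Difference = |$1,906.66 − $3,024.41| = $1,117.75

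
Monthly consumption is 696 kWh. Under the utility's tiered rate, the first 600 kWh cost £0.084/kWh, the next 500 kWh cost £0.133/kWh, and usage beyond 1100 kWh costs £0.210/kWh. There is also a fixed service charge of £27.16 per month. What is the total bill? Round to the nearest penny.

First 600 kWh × £0.084 = £50.40
Next 96 kWh × £0.133 = £12.77
Remaining tier: 0 kWh (not reached)
Energy charge = £63.17; + service £27.16 = £90.33

£90.33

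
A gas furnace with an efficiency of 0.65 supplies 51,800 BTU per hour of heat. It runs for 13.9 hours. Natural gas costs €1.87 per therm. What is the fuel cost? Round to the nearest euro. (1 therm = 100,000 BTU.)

€21

Heat delivered = 51,800 BTU/h × 13.9 h = 720,020 BTU
Gas input = 720,020 / 0.65 = 1,107,723 BTU
= 1,107,723 / 100,000 = 11.08 therm
Cost = 11.08 × €1.87/therm = €20.71 ≈ €21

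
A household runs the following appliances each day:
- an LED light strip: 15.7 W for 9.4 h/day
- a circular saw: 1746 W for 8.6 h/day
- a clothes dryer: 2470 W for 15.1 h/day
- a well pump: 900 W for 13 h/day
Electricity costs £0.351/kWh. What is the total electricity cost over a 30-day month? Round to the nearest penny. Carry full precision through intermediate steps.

£675.61

LED light strip: 15.7 W × 9.4 h × 30 d = 4,427 Wh = 4.427 kWh
circular saw: 1746 W × 8.6 h × 30 d = 450,468 Wh = 450.5 kWh
clothes dryer: 2470 W × 15.1 h × 30 d = 1,118,910 Wh = 1,119 kWh
well pump: 900 W × 13 h × 30 d = 351,000 Wh = 351 kWh
Total energy = 4.427 + 450.5 + 1,119 + 351 = 1,925 kWh
Cost = 1,925 kWh × £0.351 = £675.61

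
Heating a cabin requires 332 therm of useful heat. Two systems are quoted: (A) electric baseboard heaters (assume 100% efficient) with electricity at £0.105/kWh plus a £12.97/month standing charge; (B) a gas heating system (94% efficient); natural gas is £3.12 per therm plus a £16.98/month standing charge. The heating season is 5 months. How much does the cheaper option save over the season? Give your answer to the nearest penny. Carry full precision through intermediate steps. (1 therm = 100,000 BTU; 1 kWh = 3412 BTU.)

£100.32

Heat load = 332 therm × 100,000 = 33,200,000 BTU
Gas: input = 33,200,000 / 0.940 = 35,319,149 BTU = 353.2 therm → 353.2 × £3.12 = £1,101.96; + 5 × £16.98 standing = £1,186.86
Electric: 33,200,000 BTU / 3412 = 9,730 kWh → × £0.105 = £1,021.69; + 5 × £12.97 standing = £1,086.54
Difference = |£1,186.86 − £1,086.54| = £100.32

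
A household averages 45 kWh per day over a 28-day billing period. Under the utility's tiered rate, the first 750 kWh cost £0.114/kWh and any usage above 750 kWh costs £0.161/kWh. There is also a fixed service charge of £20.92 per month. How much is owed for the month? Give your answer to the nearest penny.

Usage = 45 kWh/day × 28 days = 1260 kWh
First 750 kWh × £0.114 = £85.50
Remaining 510 kWh × £0.161 = £82.11
Energy charge = £167.61; + service £20.92 = £188.53

£188.53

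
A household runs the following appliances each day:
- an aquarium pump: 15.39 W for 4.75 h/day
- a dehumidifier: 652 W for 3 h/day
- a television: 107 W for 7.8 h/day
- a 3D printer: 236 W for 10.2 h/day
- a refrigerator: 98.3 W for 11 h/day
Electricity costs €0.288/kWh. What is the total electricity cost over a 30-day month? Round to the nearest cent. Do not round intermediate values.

€54.88

aquarium pump: 15.39 W × 4.75 h × 30 d = 2,193 Wh = 2.193 kWh
dehumidifier: 652 W × 3 h × 30 d = 58,680 Wh = 58.68 kWh
television: 107 W × 7.8 h × 30 d = 25,038 Wh = 25.04 kWh
3D printer: 236 W × 10.2 h × 30 d = 72,216 Wh = 72.22 kWh
refrigerator: 98.3 W × 11 h × 30 d = 32,439 Wh = 32.44 kWh
Total energy = 2.193 + 58.68 + 25.04 + 72.22 + 32.44 = 190.6 kWh
Cost = 190.6 kWh × €0.288 = €54.88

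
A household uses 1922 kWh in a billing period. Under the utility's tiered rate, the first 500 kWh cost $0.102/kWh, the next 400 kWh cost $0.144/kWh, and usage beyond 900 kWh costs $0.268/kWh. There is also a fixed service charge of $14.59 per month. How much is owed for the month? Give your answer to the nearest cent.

First 500 kWh × $0.102 = $51.00
Next 400 kWh × $0.144 = $57.60
Remaining 1022 kWh × $0.268 = $273.90
Energy charge = $382.50; + service $14.59 = $397.09

$397.09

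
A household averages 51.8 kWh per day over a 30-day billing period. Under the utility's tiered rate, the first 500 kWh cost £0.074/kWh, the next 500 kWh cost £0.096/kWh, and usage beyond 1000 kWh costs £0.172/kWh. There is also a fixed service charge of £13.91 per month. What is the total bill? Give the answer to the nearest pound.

Usage = 51.8 kWh/day × 30 days = 1554 kWh
First 500 kWh × £0.074 = £37.00
Next 500 kWh × £0.096 = £48.00
Remaining 554 kWh × £0.172 = £95.29
Energy charge = £180.29; + service £13.91 = £194.20 ≈ £194

£194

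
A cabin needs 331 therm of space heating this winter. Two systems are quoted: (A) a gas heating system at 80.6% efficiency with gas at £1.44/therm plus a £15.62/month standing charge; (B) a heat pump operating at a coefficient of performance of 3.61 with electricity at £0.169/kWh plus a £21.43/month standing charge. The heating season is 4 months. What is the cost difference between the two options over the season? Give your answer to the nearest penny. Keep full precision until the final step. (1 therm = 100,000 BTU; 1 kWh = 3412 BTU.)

Heat load = 331 therm × 100,000 = 33,100,000 BTU
Gas: input = 33,100,000 / 0.806 = 41,066,998 BTU = 410.7 therm → 410.7 × £1.44 = £591.36; + 4 × £15.62 standing = £653.84
Heat pump: 33,100,000 BTU / 3412 = 9,701 kWh heat; / 3.61 = 2,687 kWh in → × £0.169 = £454.15; + 4 × £21.43 standing = £539.87
Difference = |£653.84 − £539.87| = £113.98

£113.98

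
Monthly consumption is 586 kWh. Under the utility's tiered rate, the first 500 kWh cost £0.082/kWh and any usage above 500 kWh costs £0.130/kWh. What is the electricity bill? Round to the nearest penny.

First 500 kWh × £0.082 = £41.00
Remaining 86 kWh × £0.130 = £11.18
Total = £52.18

£52.18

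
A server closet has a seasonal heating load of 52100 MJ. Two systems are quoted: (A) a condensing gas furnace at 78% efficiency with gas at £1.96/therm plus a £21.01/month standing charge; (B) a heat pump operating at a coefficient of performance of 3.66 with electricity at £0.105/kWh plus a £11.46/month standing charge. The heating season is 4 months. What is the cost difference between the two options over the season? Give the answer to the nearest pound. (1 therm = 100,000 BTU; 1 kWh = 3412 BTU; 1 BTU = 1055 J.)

£864

Heat load = 52100 MJ = 52,100,000,000 J / 1055 = 49,383,886 BTU
Gas: input = 49,383,886 / 0.78 = 63,312,675 BTU = 633.1 therm → 633.1 × £1.96 = £1,240.93; + 4 × £21.01 standing = £1,324.97
Heat pump: 49,383,886 BTU / 3412 = 14,470 kWh heat; / 3.66 = 3,955 kWh in → × £0.105 = £415.23; + 4 × £11.46 standing = £461.07
Difference = |£1,324.97 − £461.07| = £863.90 ≈ £864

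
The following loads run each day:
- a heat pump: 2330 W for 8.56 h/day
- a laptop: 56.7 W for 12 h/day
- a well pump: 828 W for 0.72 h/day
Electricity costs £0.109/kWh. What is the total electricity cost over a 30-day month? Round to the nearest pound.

£69

heat pump: 2330 W × 8.56 h × 30 d = 598,344 Wh = 598.3 kWh
laptop: 56.7 W × 12 h × 30 d = 20,412 Wh = 20.41 kWh
well pump: 828 W × 0.72 h × 30 d = 17,885 Wh = 17.88 kWh
Total energy = 598.3 + 20.41 + 17.88 = 636.6 kWh
Cost = 636.6 kWh × £0.109 = £69.39 ≈ £69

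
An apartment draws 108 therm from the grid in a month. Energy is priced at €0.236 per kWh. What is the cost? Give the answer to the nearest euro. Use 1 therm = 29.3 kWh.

108 therm × (29.3 kWh/therm) = 3,164 kWh
Cost = 3,164 kWh × €0.236/kWh = €746.80 ≈ €747

€747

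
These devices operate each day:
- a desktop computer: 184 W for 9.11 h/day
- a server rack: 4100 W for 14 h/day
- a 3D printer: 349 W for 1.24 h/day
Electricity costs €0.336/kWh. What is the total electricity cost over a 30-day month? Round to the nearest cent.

€599.85

desktop computer: 184 W × 9.11 h × 30 d = 50,287 Wh = 50.29 kWh
server rack: 4100 W × 14 h × 30 d = 1,722,000 Wh = 1,722 kWh
3D printer: 349 W × 1.24 h × 30 d = 12,983 Wh = 12.98 kWh
Total energy = 50.29 + 1,722 + 12.98 = 1,785 kWh
Cost = 1,785 kWh × €0.336 = €599.85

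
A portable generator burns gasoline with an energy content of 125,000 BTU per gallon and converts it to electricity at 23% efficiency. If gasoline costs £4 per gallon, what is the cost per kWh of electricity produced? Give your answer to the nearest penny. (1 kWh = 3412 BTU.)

Electrical output per gallon = 125,000 BTU × 0.23 / 3412 BTU/kWh = 8.426 kWh
Cost per kWh = £4 / 8.426 kWh = £0.475

£0.47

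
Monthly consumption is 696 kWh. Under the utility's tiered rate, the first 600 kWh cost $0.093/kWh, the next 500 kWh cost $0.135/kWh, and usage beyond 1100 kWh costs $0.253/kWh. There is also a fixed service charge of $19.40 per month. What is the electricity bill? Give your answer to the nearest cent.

First 600 kWh × $0.093 = $55.80
Next 96 kWh × $0.135 = $12.96
Remaining tier: 0 kWh (not reached)
Energy charge = $68.76; + service $19.40 = $88.16

$88.16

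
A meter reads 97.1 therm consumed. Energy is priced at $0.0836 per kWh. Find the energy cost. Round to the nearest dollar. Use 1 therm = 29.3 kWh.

97.1 therm × (29.3 kWh/therm) = 2,845 kWh
Cost = 2,845 kWh × $0.0836/kWh = $237.84 ≈ $238

$238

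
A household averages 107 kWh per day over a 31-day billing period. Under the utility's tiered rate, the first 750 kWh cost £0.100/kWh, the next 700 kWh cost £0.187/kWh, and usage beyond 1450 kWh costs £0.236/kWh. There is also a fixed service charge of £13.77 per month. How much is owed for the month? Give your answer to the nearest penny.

Usage = 107 kWh/day × 31 days = 3317 kWh
First 750 kWh × £0.100 = £75.00
Next 700 kWh × £0.187 = £130.90
Remaining 1867 kWh × £0.236 = £440.61
Energy charge = £646.51; + service £13.77 = £660.28

£660.28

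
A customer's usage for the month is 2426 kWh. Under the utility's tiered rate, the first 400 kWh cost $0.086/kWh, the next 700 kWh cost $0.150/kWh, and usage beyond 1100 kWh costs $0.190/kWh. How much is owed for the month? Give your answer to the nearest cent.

First 400 kWh × $0.086 = $34.40
Next 700 kWh × $0.150 = $105.00
Remaining 1326 kWh × $0.190 = $251.94
Total = $391.34

$391.34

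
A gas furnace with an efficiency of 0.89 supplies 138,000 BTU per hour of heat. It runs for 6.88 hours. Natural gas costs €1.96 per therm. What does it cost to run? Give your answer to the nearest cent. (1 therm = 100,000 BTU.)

€20.91

Heat delivered = 138,000 BTU/h × 6.88 h = 949,440 BTU
Gas input = 949,440 / 0.89 = 1,066,787 BTU
= 1,066,787 / 100,000 = 10.67 therm
Cost = 10.67 × €1.96/therm = €20.91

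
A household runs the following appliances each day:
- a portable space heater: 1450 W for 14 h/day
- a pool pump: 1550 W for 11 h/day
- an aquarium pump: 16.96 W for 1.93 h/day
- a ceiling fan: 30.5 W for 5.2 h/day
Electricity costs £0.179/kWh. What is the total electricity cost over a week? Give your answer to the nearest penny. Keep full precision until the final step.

portable space heater: 1450 W × 14 h × 7 d = 142,100 Wh = 142.1 kWh
pool pump: 1550 W × 11 h × 7 d = 119,350 Wh = 119.3 kWh
aquarium pump: 16.96 W × 1.93 h × 7 d = 229 Wh = 0.2291 kWh
ceiling fan: 30.5 W × 5.2 h × 7 d = 1,110 Wh = 1.11 kWh
Total energy = 142.1 + 119.3 + 0.2291 + 1.11 = 262.8 kWh
Cost = 262.8 kWh × £0.179 = £47.04

£47.04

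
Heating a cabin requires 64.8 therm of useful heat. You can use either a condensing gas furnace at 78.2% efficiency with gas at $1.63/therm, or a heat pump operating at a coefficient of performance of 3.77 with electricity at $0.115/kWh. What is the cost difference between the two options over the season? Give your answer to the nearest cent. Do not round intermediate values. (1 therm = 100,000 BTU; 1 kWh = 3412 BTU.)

Heat load = 64.8 therm × 100,000 = 6,480,000 BTU
Gas: input = 6,480,000 / 0.782 = 8,286,445 BTU = 82.86 therm → 82.86 × $1.63 = $135.07
Heat pump: 6,480,000 BTU / 3412 = 1,899 kWh heat; / 3.77 = 503.8 kWh in → × $0.115 = $57.93
Difference = |$135.07 − $57.93| = $77.14

$77.14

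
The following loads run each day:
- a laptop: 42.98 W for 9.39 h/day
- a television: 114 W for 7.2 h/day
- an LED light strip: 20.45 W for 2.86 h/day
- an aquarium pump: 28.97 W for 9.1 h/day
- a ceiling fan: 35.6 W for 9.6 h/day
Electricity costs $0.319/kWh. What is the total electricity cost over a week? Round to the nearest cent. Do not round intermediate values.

laptop: 42.98 W × 9.39 h × 7 d = 2,825 Wh = 2.825 kWh
television: 114 W × 7.2 h × 7 d = 5,746 Wh = 5.746 kWh
LED light strip: 20.45 W × 2.86 h × 7 d = 409 Wh = 0.4094 kWh
aquarium pump: 28.97 W × 9.1 h × 7 d = 1,845 Wh = 1.845 kWh
ceiling fan: 35.6 W × 9.6 h × 7 d = 2,392 Wh = 2.392 kWh
Total energy = 2.825 + 5.746 + 0.4094 + 1.845 + 2.392 = 13.22 kWh
Cost = 13.22 kWh × $0.319 = $4.22

$4.22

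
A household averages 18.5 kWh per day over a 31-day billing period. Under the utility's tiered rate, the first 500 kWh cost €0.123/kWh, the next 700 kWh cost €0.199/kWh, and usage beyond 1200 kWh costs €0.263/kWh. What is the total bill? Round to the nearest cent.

€76.13

Usage = 18.5 kWh/day × 31 days = 573.5 kWh
First 500 kWh × €0.123 = €61.50
Next 73.5 kWh × €0.199 = €14.63
Remaining tier: 0 kWh (not reached)
Total = €76.13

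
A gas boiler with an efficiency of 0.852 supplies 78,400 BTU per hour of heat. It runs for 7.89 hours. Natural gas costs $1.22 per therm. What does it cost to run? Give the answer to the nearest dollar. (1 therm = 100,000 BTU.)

$9

Heat delivered = 78,400 BTU/h × 7.89 h = 618,576 BTU
Gas input = 618,576 / 0.852 = 726,028 BTU
= 726,028 / 100,000 = 7.26 therm
Cost = 7.26 × $1.22/therm = $8.86 ≈ $9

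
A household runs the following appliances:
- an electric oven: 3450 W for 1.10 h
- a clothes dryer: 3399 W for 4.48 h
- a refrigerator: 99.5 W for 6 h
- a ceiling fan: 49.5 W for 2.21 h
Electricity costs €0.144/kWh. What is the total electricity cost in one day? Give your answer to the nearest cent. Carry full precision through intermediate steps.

electric oven: 3450 W × 1.10 h = 3,795 Wh = 3.795 kWh
clothes dryer: 3399 W × 4.48 h = 15,228 Wh = 15.23 kWh
refrigerator: 99.5 W × 6 h = 597 Wh = 0.597 kWh
ceiling fan: 49.5 W × 2.21 h = 109 Wh = 0.1094 kWh
Total energy = 3.795 + 15.23 + 0.597 + 0.1094 = 19.73 kWh
Cost = 19.73 kWh × €0.144 = €2.84

€2.84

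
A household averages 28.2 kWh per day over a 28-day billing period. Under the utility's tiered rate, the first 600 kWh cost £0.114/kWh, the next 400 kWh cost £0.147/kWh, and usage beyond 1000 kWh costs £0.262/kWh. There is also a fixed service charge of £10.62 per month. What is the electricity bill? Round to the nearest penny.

£106.89

Usage = 28.2 kWh/day × 28 days = 789.6 kWh
First 600 kWh × £0.114 = £68.40
Next 189.6 kWh × £0.147 = £27.87
Remaining tier: 0 kWh (not reached)
Energy charge = £96.27; + service £10.62 = £106.89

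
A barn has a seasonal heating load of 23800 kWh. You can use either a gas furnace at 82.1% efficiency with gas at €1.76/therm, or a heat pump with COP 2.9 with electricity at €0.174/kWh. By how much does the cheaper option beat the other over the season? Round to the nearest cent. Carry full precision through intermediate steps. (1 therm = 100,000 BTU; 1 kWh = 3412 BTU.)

€312.83

Heat load = 23800 kWh × 3412 = 81,205,600 BTU
Gas: input = 81,205,600 / 0.821 = 98,910,597 BTU = 989.1 therm → 989.1 × €1.76 = €1,740.83
Heat pump: 81,205,600 BTU / 3412 = 23,800 kWh heat; / 2.9 = 8,207 kWh in → × €0.174 = €1,428.00
Difference = |€1,740.83 − €1,428.00| = €312.83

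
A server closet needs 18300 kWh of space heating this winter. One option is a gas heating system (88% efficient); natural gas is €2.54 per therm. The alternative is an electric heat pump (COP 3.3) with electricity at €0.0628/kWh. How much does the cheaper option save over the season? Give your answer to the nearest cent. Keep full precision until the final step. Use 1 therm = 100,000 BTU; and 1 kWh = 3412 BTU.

€1453.98

Heat load = 18300 kWh × 3412 = 62,439,600 BTU
Gas: input = 62,439,600 / 0.88 = 70,954,091 BTU = 709.5 therm → 709.5 × €2.54 = €1,802.23
Heat pump: 62,439,600 BTU / 3412 = 18,300 kWh heat; / 3.3 = 5,545 kWh in → × €0.0628 = €348.25
Difference = |€1,802.23 − €348.25| = €1,453.98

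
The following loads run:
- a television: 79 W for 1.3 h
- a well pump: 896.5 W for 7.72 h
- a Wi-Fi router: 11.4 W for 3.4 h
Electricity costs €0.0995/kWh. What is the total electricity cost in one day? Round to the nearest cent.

television: 79 W × 1.3 h = 103 Wh = 0.1027 kWh
well pump: 896.5 W × 7.72 h = 6,921 Wh = 6.921 kWh
Wi-Fi router: 11.4 W × 3.4 h = 39 Wh = 0.03876 kWh
Total energy = 0.1027 + 6.921 + 0.03876 = 7.062 kWh
Cost = 7.062 kWh × €0.0995 = €0.70

€0.70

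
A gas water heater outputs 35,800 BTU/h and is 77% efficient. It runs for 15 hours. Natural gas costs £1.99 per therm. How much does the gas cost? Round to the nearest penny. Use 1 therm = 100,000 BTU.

£13.88

Heat delivered = 35,800 BTU/h × 15 h = 537,000 BTU
Gas input = 537,000 / 0.77 = 697,403 BTU
= 697,403 / 100,000 = 6.974 therm
Cost = 6.974 × £1.99/therm = £13.88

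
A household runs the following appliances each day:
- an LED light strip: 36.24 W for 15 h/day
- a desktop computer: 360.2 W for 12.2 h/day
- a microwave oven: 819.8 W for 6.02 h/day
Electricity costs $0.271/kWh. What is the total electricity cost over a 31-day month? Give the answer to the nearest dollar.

LED light strip: 36.24 W × 15 h × 31 d = 16,852 Wh = 16.85 kWh
desktop computer: 360.2 W × 12.2 h × 31 d = 136,228 Wh = 136.2 kWh
microwave oven: 819.8 W × 6.02 h × 31 d = 152,991 Wh = 153 kWh
Total energy = 16.85 + 136.2 + 153 = 306.1 kWh
Cost = 306.1 kWh × $0.271 = $82.95 ≈ $83

$83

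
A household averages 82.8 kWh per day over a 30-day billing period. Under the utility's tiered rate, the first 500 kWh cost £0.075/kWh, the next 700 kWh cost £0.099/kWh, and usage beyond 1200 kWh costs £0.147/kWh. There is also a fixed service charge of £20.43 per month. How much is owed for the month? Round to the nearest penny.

Usage = 82.8 kWh/day × 30 days = 2484 kWh
First 500 kWh × £0.075 = £37.50
Next 700 kWh × £0.099 = £69.30
Remaining 1284 kWh × £0.147 = £188.75
Energy charge = £295.55; + service £20.43 = £315.98

£315.98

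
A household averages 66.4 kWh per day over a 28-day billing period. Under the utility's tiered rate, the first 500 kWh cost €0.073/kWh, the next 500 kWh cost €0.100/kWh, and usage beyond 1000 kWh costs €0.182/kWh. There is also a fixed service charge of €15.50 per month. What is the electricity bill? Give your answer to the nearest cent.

€258.37

Usage = 66.4 kWh/day × 28 days = 1859.2 kWh
First 500 kWh × €0.073 = €36.50
Next 500 kWh × €0.100 = €50.00
Remaining 859.2 kWh × €0.182 = €156.37
Energy charge = €242.87; + service €15.50 = €258.37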